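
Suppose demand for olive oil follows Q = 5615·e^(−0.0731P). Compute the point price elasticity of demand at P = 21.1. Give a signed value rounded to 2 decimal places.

dQ/dP = −0.0731·Q = -87.7823. At P = 21.1, Q = 1200.85.
Ed = (dQ/dP)·(P/Q) = (-87.7823) × (21.1/1200.85) = -1.5424…

-1.54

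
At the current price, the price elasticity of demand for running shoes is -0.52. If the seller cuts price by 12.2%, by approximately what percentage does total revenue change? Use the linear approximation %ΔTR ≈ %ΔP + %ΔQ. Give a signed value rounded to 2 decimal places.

%ΔQ ≈ Ed × %ΔP = (-0.52) × (-12.2%) = +6.3440%
%ΔTR ≈ %ΔP + %ΔQ = (-12.2%) + (+6.3440%) = -5.8560%

-5.86%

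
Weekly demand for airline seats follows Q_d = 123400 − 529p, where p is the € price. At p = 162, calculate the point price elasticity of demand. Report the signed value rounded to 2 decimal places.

-2.27

dQ_d/dp = −529. At p = 162, Q_d = 123400 − 529(162) = 37702.
Ed = (dQ_d/dp)·(p/Q_d) = −529 × (162/37702) = -2.2730…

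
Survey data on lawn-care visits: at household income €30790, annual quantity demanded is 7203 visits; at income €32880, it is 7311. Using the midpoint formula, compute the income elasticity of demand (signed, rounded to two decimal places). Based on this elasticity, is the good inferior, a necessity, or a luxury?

0.23; necessity

%ΔQ = (7311 − 7203)/[( 7203 + 7311)/2] = 108/7257 = 0.014882…
%ΔIncome = (32880 − 30790)/[( 30790 + 32880)/2] = 2090/31835 = 0.065651…
E_income = (108/7257) / (2090/31835) = 0.2266…
0 < E_income < 1 ⇒ normal good, necessity.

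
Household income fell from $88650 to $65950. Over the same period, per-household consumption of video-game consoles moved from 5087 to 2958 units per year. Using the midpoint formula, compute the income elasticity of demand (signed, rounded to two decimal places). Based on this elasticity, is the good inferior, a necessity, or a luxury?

%ΔQ = (2958 − 5087)/[( 5087 + 2958)/2] = -2129/4022.5 = -0.529272…
%ΔIncome = (65950 − 88650)/[( 88650 + 65950)/2] = -22700/77300 = -0.293661…
E_income = (-2129/4022.5) / (-22700/77300) = 1.8023…
E_income > 1 ⇒ normal good, luxury.

1.80; luxury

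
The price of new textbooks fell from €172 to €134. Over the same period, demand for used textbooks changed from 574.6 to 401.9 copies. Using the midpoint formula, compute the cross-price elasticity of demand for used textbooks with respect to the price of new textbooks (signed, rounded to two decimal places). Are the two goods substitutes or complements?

1.42; substitutes

%ΔQ_{used textbooks} = (401.9 − 574.6)/avg = -172.7/488.25 = -0.353712…
%ΔP_{new textbooks} = (134 − 172)/avg = -38/153 = -0.248366…
E_cross = (-172.7/488.25) / (-38/153) = 1.4241…
E_cross > 0 ⇒ the goods are substitutes.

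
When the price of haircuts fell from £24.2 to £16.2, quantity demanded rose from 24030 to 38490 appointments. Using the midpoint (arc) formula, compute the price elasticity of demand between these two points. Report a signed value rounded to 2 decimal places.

-1.17

%ΔQ = (38490 − 24030) / [(24030 + 38490)/2] = 14460/31260 = 0.462571…
%ΔP = (16.2 − 24.2) / [(24.2 + 16.2)/2] = -8/20.2 = -0.396039…
Arc Ed = %ΔQ / %ΔP = (14460/31260) / (-8/20.2) = -1.1679…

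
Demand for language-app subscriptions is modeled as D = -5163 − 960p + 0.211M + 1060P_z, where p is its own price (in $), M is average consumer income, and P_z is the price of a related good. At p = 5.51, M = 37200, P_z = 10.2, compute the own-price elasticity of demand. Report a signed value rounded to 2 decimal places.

At the given values, D = -5163 − 960(5.51) + 0.211(37200) + 1060(10.2) = 8208.6.
∂D/∂p = −960.
E = (-960) × (5.51/8208.6) = -0.6443…

-0.64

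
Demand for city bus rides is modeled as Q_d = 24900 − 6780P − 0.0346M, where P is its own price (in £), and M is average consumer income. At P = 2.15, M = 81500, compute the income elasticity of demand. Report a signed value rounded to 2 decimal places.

-0.38

At the given values, Q_d = 24900 − 6780(2.15) − 0.0346(81500) = 7503.1.
∂Q_d/∂M = -0.0346.
E = (-0.0346) × (81500/7503.1) = -0.3758…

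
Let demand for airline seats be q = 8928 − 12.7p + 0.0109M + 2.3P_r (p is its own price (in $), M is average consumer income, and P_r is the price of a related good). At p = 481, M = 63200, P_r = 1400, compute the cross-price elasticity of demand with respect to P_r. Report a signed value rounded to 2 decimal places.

At the given values, q = 8928 − 12.7(481) + 0.0109(63200) + 2.3(1400) = 6728.18.
∂q/∂P_r = 2.3.
E = (2.3) × (1400/6728.18) = 0.4785…

0.48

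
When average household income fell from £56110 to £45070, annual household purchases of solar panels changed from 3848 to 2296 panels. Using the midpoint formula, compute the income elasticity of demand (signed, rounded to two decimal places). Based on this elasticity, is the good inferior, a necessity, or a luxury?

%ΔQ = (2296 − 3848)/[( 3848 + 2296)/2] = -1552/3072 = -0.505208…
%ΔIncome = (45070 − 56110)/[( 56110 + 45070)/2] = -11040/50590 = -0.218224…
E_income = (-1552/3072) / (-11040/50590) = 2.3150…
E_income > 1 ⇒ normal good, luxury.

2.32; luxury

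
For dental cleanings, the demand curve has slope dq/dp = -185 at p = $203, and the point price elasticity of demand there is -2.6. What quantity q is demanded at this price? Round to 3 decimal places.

Ed = (dq/dp)·(p/q) ⇒ q = (dq/dp)·p/Ed = (-185)·203/(-2.6) = 14444.23076…

14444.231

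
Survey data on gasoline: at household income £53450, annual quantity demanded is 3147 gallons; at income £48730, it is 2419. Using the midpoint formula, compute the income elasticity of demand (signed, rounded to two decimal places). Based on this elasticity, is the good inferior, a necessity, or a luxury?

%ΔQ = (2419 − 3147)/[( 3147 + 2419)/2] = -728/2783 = -0.261588…
%ΔIncome = (48730 − 53450)/[( 53450 + 48730)/2] = -4720/51090 = -0.092385…
E_income = (-728/2783) / (-4720/51090) = 2.8314…
E_income > 1 ⇒ normal good, luxury.

2.83; luxury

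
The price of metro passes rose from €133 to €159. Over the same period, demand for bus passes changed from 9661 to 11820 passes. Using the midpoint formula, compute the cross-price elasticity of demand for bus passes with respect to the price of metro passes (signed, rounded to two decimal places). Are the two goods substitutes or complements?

%ΔQ_{bus passes} = (11820 − 9661)/avg = 2159/10740.5 = 0.201014…
%ΔP_{metro passes} = (159 − 133)/avg = 26/146 = 0.178082…
E_cross = (2159/10740.5) / (26/146) = 1.1287…
E_cross > 0 ⇒ the goods are substitutes.

1.13; substitutes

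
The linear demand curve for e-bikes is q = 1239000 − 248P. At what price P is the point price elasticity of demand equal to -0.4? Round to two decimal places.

Ed = −248P/(1239000 − 248P). Set this equal to -0.4:
248P = 0.4·(1239000 − 248P) ⇒ 248P(1 + 0.4) = 0.4·1239000
P = 0.4·1239000 / (248·1.4) = 1427.4193…

1427.42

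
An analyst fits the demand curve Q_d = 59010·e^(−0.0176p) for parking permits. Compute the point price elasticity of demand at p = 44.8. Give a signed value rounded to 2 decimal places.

-0.79

dQ_d/dp = −0.0176·Q_d = -472.069. At p = 44.8, Q_d = 26822.1.
Ed = (dQ_d/dp)·(p/Q_d) = (-472.069) × (44.8/26822.1) = -0.7884…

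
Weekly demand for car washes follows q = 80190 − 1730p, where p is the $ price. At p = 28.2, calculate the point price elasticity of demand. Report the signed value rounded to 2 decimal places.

dq/dp = −1730. At p = 28.2, q = 80190 − 1730(28.2) = 31404.
Ed = (dq/dp)·(p/q) = −1730 × (28.2/31404) = -1.5534…

-1.55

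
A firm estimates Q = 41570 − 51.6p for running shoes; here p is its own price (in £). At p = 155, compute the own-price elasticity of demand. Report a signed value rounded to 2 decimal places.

At the given values, Q = 41570 − 51.6(155) = 33572.
∂Q/∂p = −51.6.
E = (-51.6) × (155/33572) = -0.2382…

-0.24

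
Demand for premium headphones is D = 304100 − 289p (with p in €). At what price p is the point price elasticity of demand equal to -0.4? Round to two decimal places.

300.64

Ed = −289p/(304100 − 289p). Set this equal to -0.4:
289p = 0.4·(304100 − 289p) ⇒ 289p(1 + 0.4) = 0.4·304100
p = 0.4·304100 / (289·1.4) = 300.6426…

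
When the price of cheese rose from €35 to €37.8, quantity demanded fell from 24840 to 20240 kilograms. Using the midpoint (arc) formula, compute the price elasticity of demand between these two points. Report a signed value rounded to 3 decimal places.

%ΔQ = (20240 − 24840) / [(24840 + 20240)/2] = -4600/22540 = -0.204081…
%ΔP = (37.8 − 35) / [(35 + 37.8)/2] = 2.8/36.4 = 0.076923…
Arc Ed = %ΔQ / %ΔP = (-4600/22540) / (2.8/36.4) = -2.65306…

-2.653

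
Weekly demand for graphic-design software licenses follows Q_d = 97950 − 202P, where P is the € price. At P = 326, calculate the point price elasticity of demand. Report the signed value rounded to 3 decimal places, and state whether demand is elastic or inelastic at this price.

-2.052; elastic

dQ_d/dP = −202. At P = 326, Q_d = 97950 − 202(326) = 32098.
Ed = (dQ_d/dP)·(P/Q_d) = −202 × (326/32098) = -2.05159…
|Ed| = 2.052 > 1, so demand is elastic.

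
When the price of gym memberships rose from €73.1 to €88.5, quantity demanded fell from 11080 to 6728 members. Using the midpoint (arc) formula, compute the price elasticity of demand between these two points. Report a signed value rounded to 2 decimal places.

%ΔQ = (6728 − 11080) / [(11080 + 6728)/2] = -4352/8904 = -0.488769…
%ΔP = (88.5 − 73.1) / [(73.1 + 88.5)/2] = 15.4/80.8 = 0.190594…
Arc Ed = %ΔQ / %ΔP = (-4352/8904) / (15.4/80.8) = -2.5644…

-2.56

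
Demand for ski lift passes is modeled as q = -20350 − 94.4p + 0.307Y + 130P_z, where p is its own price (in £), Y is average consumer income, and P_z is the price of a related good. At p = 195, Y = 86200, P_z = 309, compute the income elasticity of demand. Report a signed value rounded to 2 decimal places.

0.95

At the given values, q = -20350 − 94.4(195) + 0.307(86200) + 130(309) = 27875.4.
∂q/∂Y = 0.307.
E = (0.307) × (86200/27875.4) = 0.9493…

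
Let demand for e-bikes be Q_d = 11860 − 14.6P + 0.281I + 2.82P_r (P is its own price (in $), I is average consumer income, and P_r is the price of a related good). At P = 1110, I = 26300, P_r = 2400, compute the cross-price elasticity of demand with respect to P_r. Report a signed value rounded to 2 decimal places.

0.69

At the given values, Q_d = 11860 − 14.6(1110) + 0.281(26300) + 2.82(2400) = 9812.3.
∂Q_d/∂P_r = 2.82.
E = (2.82) × (2400/9812.3) = 0.6897…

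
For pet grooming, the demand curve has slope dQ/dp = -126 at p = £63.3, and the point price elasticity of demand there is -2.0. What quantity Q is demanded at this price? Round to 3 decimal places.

Ed = (dQ/dp)·(p/Q) ⇒ Q = (dQ/dp)·p/Ed = (-126)·63.3/(-2.0) = 3987.9

3987.900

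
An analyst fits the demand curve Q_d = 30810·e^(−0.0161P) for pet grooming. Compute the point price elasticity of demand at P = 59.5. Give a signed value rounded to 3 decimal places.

dQ_d/dP = −0.0161·Q_d = -190.32. At P = 59.5, Q_d = 11821.1.
Ed = (dQ_d/dP)·(P/Q_d) = (-190.32) × (59.5/11821.1) = -0.95795

-0.958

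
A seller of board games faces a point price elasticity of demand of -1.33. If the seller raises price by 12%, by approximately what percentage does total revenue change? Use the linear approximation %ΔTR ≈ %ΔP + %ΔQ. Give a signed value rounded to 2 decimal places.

%ΔQ ≈ Ed × %ΔP = (-1.33) × (+12%) = -15.9600%
%ΔTR ≈ %ΔP + %ΔQ = (+12%) + (-15.9600%) = -3.9600%

-3.96%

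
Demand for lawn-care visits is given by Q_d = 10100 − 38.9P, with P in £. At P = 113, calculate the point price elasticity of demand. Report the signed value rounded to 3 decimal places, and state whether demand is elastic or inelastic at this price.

-0.771; inelastic

dQ_d/dP = −38.9. At P = 113, Q_d = 10100 − 38.9(113) = 5704.3.
Ed = (dQ_d/dP)·(P/Q_d) = −38.9 × (113/5704.3) = -0.77059…
|Ed| = 0.771 < 1, so demand is inelastic.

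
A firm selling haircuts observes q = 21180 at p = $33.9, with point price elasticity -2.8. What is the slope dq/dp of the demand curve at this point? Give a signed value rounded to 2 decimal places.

Ed = (dq/dp)·(p/q) ⇒ dq/dp = Ed·q/p = (-2.8)·21180/33.9 = -1749.3805…

-1749.38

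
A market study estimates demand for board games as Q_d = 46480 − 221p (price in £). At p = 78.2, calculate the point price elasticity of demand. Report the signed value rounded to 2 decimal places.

-0.59

dQ_d/dp = −221. At p = 78.2, Q_d = 46480 − 221(78.2) = 29197.8.
Ed = (dQ_d/dp)·(p/Q_d) = −221 × (78.2/29197.8) = -0.5919…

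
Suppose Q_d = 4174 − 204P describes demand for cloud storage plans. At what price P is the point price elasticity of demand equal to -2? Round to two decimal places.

Ed = −204P/(4174 − 204P). Set this equal to -2:
204P = 2·(4174 − 204P) ⇒ 204P(1 + 2) = 2·4174
P = 2·4174 / (204·3) = 13.6405…

13.64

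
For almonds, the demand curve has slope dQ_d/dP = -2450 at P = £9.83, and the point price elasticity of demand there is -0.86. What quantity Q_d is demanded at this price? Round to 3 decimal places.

28004.070

Ed = (dQ_d/dP)·(P/Q_d) ⇒ Q_d = (dQ_d/dP)·P/Ed = (-2450)·9.83/(-0.86) = 28004.06976…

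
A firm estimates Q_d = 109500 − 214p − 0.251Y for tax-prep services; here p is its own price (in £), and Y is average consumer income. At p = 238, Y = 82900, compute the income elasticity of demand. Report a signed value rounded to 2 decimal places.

At the given values, Q_d = 109500 − 214(238) − 0.251(82900) = 37760.1.
∂Q_d/∂Y = -0.251.
E = (-0.251) × (82900/37760.1) = -0.5510…

-0.55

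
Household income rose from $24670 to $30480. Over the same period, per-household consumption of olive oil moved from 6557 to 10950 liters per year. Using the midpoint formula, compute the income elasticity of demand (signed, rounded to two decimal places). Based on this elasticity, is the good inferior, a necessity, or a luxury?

2.38; luxury

%ΔQ = (10950 − 6557)/[( 6557 + 10950)/2] = 4393/8753.5 = 0.501856…
%ΔIncome = (30480 − 24670)/[( 24670 + 30480)/2] = 5810/27575 = 0.210698…
E_income = (4393/8753.5) / (5810/27575) = 2.3818…
E_income > 1 ⇒ normal good, luxury.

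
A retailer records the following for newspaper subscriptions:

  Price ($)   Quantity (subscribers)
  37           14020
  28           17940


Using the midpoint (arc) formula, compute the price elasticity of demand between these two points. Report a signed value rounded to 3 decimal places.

%ΔQ = (17940 − 14020) / [(14020 + 17940)/2] = 3920/15980 = 0.245306…
%ΔP = (28 − 37) / [(37 + 28)/2] = -9/32.5 = -0.276923…
Arc Ed = %ΔQ / %ΔP = (3920/15980) / (-9/32.5) = -0.88582…

-0.886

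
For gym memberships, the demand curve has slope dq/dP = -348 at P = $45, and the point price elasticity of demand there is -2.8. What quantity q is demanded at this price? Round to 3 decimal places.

5592.857

Ed = (dq/dP)·(P/q) ⇒ q = (dq/dP)·P/Ed = (-348)·45/(-2.8) = 5592.85714…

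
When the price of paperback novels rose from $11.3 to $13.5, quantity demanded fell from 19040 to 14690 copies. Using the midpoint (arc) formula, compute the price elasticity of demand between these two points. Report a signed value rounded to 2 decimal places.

%ΔQ = (14690 − 19040) / [(19040 + 14690)/2] = -4350/16865 = -0.257930…
%ΔP = (13.5 − 11.3) / [(11.3 + 13.5)/2] = 2.2/12.4 = 0.177419…
Arc Ed = %ΔQ / %ΔP = (-4350/16865) / (2.2/12.4) = -1.4537…

-1.45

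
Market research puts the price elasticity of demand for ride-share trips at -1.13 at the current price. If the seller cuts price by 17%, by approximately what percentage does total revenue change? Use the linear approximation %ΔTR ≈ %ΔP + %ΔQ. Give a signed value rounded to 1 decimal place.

+2.2%

%ΔQ ≈ Ed × %ΔP = (-1.13) × (-17%) = +19.2100%
%ΔTR ≈ %ΔP + %ΔQ = (-17%) + (+19.2100%) = +2.2100%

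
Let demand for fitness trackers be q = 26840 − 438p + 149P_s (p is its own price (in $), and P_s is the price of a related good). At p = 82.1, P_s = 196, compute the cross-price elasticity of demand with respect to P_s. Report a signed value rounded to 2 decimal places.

1.45

At the given values, q = 26840 − 438(82.1) + 149(196) = 20084.2.
∂q/∂P_s = 149.
E = (149) × (196/20084.2) = 1.4540…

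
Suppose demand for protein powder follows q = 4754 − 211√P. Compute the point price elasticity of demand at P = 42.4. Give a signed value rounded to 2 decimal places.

dq/dP = −211/(2√P) = -16.202. At P = 42.4, q = 3380.07.
Ed = (dq/dP)·(P/q) = (-16.202) × (42.4/3380.07) = -0.2032…

-0.20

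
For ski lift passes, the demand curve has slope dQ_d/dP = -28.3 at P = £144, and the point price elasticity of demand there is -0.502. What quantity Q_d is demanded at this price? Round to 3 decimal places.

Ed = (dQ_d/dP)·(P/Q_d) ⇒ Q_d = (dQ_d/dP)·P/Ed = (-28.3)·144/(-0.502) = 8117.92828…

8117.928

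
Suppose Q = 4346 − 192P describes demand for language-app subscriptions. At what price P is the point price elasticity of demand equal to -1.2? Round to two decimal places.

Ed = −192P/(4346 − 192P). Set this equal to -1.2:
192P = 1.2·(4346 − 192P) ⇒ 192P(1 + 1.2) = 1.2·4346
P = 1.2·4346 / (192·2.2) = 12.3465…

12.35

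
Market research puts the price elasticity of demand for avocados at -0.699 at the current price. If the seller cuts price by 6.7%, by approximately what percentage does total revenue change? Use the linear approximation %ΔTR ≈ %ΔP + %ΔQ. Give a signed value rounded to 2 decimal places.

%ΔQ ≈ Ed × %ΔP = (-0.699) × (-6.7%) = +4.6833%
%ΔTR ≈ %ΔP + %ΔQ = (-6.7%) + (+4.6833%) = -2.0167%

-2.02%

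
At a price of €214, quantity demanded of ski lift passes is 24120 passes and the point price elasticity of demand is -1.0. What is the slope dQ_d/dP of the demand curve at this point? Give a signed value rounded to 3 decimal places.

-112.710

Ed = (dQ_d/dP)·(P/Q_d) ⇒ dQ_d/dP = Ed·Q_d/P = (-1.0)·24120/214 = -112.71028…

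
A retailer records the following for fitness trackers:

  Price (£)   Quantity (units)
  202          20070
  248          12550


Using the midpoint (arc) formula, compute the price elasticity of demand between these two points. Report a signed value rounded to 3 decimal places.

-2.255

%ΔQ = (12550 − 20070) / [(20070 + 12550)/2] = -7520/16310 = -0.461066…
%ΔP = (248 − 202) / [(202 + 248)/2] = 46/225 = 0.204444…
Arc Ed = %ΔQ / %ΔP = (-7520/16310) / (46/225) = -2.25521…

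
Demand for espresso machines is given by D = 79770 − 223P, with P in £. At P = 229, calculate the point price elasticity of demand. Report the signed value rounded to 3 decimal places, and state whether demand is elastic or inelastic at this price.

-1.779; elastic

dD/dP = −223. At P = 229, D = 79770 − 223(229) = 28703.
Ed = (dD/dP)·(P/D) = −223 × (229/28703) = -1.77915…
|Ed| = 1.779 > 1, so demand is elastic.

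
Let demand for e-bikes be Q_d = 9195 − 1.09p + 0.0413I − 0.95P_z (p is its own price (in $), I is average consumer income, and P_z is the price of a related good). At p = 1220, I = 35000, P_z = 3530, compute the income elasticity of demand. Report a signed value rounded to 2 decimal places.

At the given values, Q_d = 9195 − 1.09(1220) + 0.0413(35000) − 0.95(3530) = 5957.2.
∂Q_d/∂I = 0.0413.
E = (0.0413) × (35000/5957.2) = 0.2426…

0.24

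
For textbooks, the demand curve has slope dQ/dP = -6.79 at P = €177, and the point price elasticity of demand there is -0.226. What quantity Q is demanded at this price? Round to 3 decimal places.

5317.832

Ed = (dQ/dP)·(P/Q) ⇒ Q = (dQ/dP)·P/Ed = (-6.79)·177/(-0.226) = 5317.83185…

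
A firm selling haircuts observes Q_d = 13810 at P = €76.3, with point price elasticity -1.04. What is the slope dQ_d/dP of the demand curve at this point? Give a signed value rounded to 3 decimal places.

-188.236

Ed = (dQ_d/dP)·(P/Q_d) ⇒ dQ_d/dP = Ed·Q_d/P = (-1.04)·13810/76.3 = -188.23591…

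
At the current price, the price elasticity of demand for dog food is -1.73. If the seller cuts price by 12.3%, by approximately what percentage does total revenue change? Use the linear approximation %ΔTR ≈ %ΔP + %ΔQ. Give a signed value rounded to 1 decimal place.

%ΔQ ≈ Ed × %ΔP = (-1.73) × (-12.3%) = +21.2790%
%ΔTR ≈ %ΔP + %ΔQ = (-12.3%) + (+21.2790%) = +8.9790%

+9.0%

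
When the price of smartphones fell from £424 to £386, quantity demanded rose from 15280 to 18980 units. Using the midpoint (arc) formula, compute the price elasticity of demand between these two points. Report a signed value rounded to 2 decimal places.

-2.30

%ΔQ = (18980 − 15280) / [(15280 + 18980)/2] = 3700/17130 = 0.215995…
%ΔP = (386 − 424) / [(424 + 386)/2] = -38/405 = -0.093827…
Arc Ed = %ΔQ / %ΔP = (3700/17130) / (-38/405) = -2.3020…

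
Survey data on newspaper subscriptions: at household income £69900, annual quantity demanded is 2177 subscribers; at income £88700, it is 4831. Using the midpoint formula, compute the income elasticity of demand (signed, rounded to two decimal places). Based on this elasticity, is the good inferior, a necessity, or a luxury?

%ΔQ = (4831 − 2177)/[( 2177 + 4831)/2] = 2654/3504 = 0.757420…
%ΔIncome = (88700 − 69900)/[( 69900 + 88700)/2] = 18800/79300 = 0.237074…
E_income = (2654/3504) / (18800/79300) = 3.1948…
E_income > 1 ⇒ normal good, luxury.

3.19; luxury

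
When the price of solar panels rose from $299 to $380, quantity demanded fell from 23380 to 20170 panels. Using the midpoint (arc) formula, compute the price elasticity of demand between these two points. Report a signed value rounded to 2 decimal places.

-0.62

%ΔQ = (20170 − 23380) / [(23380 + 20170)/2] = -3210/21775 = -0.147416…
%ΔP = (380 − 299) / [(299 + 380)/2] = 81/339.5 = 0.238586…
Arc Ed = %ΔQ / %ΔP = (-3210/21775) / (81/339.5) = -0.6178…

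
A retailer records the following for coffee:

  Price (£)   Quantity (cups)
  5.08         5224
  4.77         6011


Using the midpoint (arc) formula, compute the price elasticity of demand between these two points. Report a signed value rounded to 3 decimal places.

%ΔQ = (6011 − 5224) / [(5224 + 6011)/2] = 787/5617.5 = 0.140097…
%ΔP = (4.77 − 5.08) / [(5.08 + 4.77)/2] = -0.31/4.925 = -0.062944…
Arc Ed = %ΔQ / %ΔP = (787/5617.5) / (-0.31/4.925) = -2.22574…

-2.226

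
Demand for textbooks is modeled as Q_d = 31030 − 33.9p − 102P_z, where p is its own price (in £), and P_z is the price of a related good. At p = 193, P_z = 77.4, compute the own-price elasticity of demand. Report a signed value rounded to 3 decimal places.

At the given values, Q_d = 31030 − 33.9(193) − 102(77.4) = 16592.5.
∂Q_d/∂p = −33.9.
E = (-33.9) × (193/16592.5) = -0.39431…

-0.394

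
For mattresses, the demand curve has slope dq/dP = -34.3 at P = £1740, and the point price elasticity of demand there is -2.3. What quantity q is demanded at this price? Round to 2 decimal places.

Ed = (dq/dP)·(P/q) ⇒ q = (dq/dP)·P/Ed = (-34.3)·1740/(-2.3) = 25948.6956…

25948.70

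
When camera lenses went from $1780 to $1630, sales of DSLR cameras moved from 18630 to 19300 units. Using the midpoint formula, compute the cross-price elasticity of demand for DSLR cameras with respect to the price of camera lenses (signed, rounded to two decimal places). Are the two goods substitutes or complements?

%ΔQ_{DSLR cameras} = (19300 − 18630)/avg = 670/18965 = 0.035328…
%ΔP_{camera lenses} = (1630 − 1780)/avg = -150/1705 = -0.087976…
E_cross = (670/18965) / (-150/1705) = -0.4015…
E_cross < 0 ⇒ the goods are complements.

-0.40; complements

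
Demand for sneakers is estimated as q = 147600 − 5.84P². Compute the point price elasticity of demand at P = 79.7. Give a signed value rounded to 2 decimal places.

dq/dP = −2·5.84·P = -930.896. At P = 79.7, q = 110503.7944.
Ed = (dq/dP)·(P/q) = (-930.896) × (79.7/110503.7944) = -0.6714…

-0.67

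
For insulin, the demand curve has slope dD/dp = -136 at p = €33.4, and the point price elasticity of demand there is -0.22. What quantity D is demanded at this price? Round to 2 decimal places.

20647.27

Ed = (dD/dp)·(p/D) ⇒ D = (dD/dp)·p/Ed = (-136)·33.4/(-0.22) = 20647.2727…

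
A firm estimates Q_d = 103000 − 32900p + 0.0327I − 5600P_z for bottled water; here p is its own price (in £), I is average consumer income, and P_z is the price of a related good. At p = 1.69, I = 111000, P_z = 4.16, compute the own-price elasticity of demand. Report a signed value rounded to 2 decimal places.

-2.00

At the given values, Q_d = 103000 − 32900(1.69) + 0.0327(111000) − 5600(4.16) = 27732.7.
∂Q_d/∂p = −32900.
E = (-32900) × (1.69/27732.7) = -2.0048…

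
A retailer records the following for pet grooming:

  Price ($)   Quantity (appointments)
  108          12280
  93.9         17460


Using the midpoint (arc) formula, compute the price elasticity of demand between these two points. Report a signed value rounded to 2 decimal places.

%ΔQ = (17460 − 12280) / [(12280 + 17460)/2] = 5180/14870 = 0.348352…
%ΔP = (93.9 − 108) / [(108 + 93.9)/2] = -14.1/100.95 = -0.139673…
Arc Ed = %ΔQ / %ΔP = (5180/14870) / (-14.1/100.95) = -2.4940…

-2.49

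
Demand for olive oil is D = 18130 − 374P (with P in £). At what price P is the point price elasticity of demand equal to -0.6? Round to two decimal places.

18.18

Ed = −374P/(18130 − 374P). Set this equal to -0.6:
374P = 0.6·(18130 − 374P) ⇒ 374P(1 + 0.6) = 0.6·18130
P = 0.6·18130 / (374·1.6) = 18.1784…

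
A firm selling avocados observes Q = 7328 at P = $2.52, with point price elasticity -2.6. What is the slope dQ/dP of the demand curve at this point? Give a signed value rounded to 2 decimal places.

Ed = (dQ/dP)·(P/Q) ⇒ dQ/dP = Ed·Q/P = (-2.6)·7328/2.52 = -7560.6349…

-7560.63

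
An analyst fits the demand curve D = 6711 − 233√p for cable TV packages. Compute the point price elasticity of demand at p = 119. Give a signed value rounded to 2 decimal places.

-0.30

dD/dp = −233/(2√p) = -10.6795. At p = 119, D = 4169.27.
Ed = (dD/dp)·(p/D) = (-10.6795) × (119/4169.27) = -0.3048…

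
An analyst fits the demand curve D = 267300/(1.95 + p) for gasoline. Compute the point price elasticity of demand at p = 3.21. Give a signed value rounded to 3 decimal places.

dD/dp = −267300/(1.95 + p)² = -10039.2. At p = 3.21, D = 51802.3.
Ed = (dD/dp)·(p/D) = (-10039.2) × (3.21/51802.3) = -0.62209…

-0.622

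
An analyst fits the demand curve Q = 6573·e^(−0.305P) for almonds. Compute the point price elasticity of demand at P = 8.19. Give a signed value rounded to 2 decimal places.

dQ/dP = −0.305·Q = -164.899. At P = 8.19, Q = 540.652.
Ed = (dQ/dP)·(P/Q) = (-164.899) × (8.19/540.652) = -2.4979…

-2.50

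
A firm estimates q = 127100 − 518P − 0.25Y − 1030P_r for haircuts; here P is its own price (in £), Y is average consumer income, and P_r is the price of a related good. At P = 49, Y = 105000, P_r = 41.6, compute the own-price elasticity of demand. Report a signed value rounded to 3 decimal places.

At the given values, q = 127100 − 518(49) − 0.25(105000) − 1030(41.6) = 32620.
∂q/∂P = −518.
E = (-518) × (49/32620) = -0.77811…

-0.778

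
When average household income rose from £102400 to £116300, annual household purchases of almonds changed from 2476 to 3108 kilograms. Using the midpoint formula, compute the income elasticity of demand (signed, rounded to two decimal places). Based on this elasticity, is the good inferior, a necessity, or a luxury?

%ΔQ = (3108 − 2476)/[( 2476 + 3108)/2] = 632/2792 = 0.226361…
%ΔIncome = (116300 − 102400)/[( 102400 + 116300)/2] = 13900/109350 = 0.127114…
E_income = (632/2792) / (13900/109350) = 1.7807…
E_income > 1 ⇒ normal good, luxury.

1.78; luxury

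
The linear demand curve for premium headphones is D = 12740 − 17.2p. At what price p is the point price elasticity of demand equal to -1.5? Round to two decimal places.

Ed = −17.2p/(12740 − 17.2p). Set this equal to -1.5:
17.2p = 1.5·(12740 − 17.2p) ⇒ 17.2p(1 + 1.5) = 1.5·12740
p = 1.5·12740 / (17.2·2.5) = 444.4186…

444.42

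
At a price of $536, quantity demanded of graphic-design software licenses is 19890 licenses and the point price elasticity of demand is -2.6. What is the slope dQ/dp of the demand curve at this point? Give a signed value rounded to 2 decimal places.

Ed = (dQ/dp)·(p/Q) ⇒ dQ/dp = Ed·Q/p = (-2.6)·19890/536 = -96.4813…

-96.48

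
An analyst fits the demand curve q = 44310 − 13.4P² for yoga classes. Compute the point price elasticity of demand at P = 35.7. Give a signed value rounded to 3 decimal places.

dq/dP = −2·13.4·P = -956.76. At P = 35.7, q = 27231.834.
Ed = (dq/dP)·(P/q) = (-956.76) × (35.7/27231.834) = -1.25427…

-1.254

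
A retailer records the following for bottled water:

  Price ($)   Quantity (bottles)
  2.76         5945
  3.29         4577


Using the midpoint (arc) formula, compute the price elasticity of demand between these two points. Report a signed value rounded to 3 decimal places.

%ΔQ = (4577 − 5945) / [(5945 + 4577)/2] = -1368/5261 = -0.260026…
%ΔP = (3.29 − 2.76) / [(2.76 + 3.29)/2] = 0.53/3.025 = 0.175206…
Arc Ed = %ΔQ / %ΔP = (-1368/5261) / (0.53/3.025) = -1.48411…

-1.484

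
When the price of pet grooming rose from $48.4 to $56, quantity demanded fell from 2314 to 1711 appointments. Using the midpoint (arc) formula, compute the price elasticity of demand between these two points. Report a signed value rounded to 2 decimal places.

-2.06

%ΔQ = (1711 − 2314) / [(2314 + 1711)/2] = -603/2012.5 = -0.299627…
%ΔP = (56 − 48.4) / [(48.4 + 56)/2] = 7.6/52.2 = 0.145593…
Arc Ed = %ΔQ / %ΔP = (-603/2012.5) / (7.6/52.2) = -2.0579…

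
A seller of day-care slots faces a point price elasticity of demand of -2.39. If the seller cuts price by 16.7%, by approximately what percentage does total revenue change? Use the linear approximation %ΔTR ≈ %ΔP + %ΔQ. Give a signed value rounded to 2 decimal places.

%ΔQ ≈ Ed × %ΔP = (-2.39) × (-16.7%) = +39.9130%
%ΔTR ≈ %ΔP + %ΔQ = (-16.7%) + (+39.9130%) = +23.2130%

+23.21%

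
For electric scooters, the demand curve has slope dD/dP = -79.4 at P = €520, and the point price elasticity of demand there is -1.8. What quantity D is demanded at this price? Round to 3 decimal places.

Ed = (dD/dP)·(P/D) ⇒ D = (dD/dP)·P/Ed = (-79.4)·520/(-1.8) = 22937.77777…

22937.778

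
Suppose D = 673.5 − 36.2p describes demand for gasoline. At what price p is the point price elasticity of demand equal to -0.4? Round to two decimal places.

Ed = −36.2p/(673.5 − 36.2p). Set this equal to -0.4:
36.2p = 0.4·(673.5 − 36.2p) ⇒ 36.2p(1 + 0.4) = 0.4·673.5
p = 0.4·673.5 / (36.2·1.4) = 5.3157…

5.32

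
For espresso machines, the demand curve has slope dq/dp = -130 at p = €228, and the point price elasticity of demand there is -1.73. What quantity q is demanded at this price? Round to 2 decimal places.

17132.95

Ed = (dq/dp)·(p/q) ⇒ q = (dq/dp)·p/Ed = (-130)·228/(-1.73) = 17132.9479…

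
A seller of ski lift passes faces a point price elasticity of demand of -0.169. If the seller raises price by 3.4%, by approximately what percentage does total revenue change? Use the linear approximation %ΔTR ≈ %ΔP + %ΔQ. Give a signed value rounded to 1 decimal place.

+2.8%

%ΔQ ≈ Ed × %ΔP = (-0.169) × (+3.4%) = -0.5746%
%ΔTR ≈ %ΔP + %ΔQ = (+3.4%) + (-0.5746%) = +2.8254%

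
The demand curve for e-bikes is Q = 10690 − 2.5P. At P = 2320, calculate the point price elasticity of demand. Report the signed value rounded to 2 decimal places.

-1.19

dQ/dP = −2.5. At P = 2320, Q = 10690 − 2.5(2320) = 4890.
Ed = (dQ/dP)·(P/Q) = −2.5 × (2320/4890) = -1.1860…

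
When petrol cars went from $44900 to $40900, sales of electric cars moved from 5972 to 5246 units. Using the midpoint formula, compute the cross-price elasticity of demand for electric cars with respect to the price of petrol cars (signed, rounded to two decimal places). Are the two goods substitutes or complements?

1.39; substitutes

%ΔQ_{electric cars} = (5246 − 5972)/avg = -726/5609 = -0.129434…
%ΔP_{petrol cars} = (40900 − 44900)/avg = -4000/42900 = -0.093240…
E_cross = (-726/5609) / (-4000/42900) = 1.3881…
E_cross > 0 ⇒ the goods are substitutes.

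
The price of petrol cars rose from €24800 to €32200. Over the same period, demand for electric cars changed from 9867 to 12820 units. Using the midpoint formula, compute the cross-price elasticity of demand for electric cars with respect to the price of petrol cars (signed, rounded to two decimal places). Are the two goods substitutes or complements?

%ΔQ_{electric cars} = (12820 − 9867)/avg = 2953/11343.5 = 0.260325…
%ΔP_{petrol cars} = (32200 − 24800)/avg = 7400/28500 = 0.259649…
E_cross = (2953/11343.5) / (7400/28500) = 1.0026…
E_cross > 0 ⇒ the goods are substitutes.

1.00; substitutes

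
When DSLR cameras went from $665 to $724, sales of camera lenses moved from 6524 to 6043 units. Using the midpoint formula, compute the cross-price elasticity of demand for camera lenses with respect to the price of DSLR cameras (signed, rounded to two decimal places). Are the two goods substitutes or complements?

%ΔQ_{camera lenses} = (6043 − 6524)/avg = -481/6283.5 = -0.076549…
%ΔP_{DSLR cameras} = (724 − 665)/avg = 59/694.5 = 0.084953…
E_cross = (-481/6283.5) / (59/694.5) = -0.9010…
E_cross < 0 ⇒ the goods are complements.

-0.90; complements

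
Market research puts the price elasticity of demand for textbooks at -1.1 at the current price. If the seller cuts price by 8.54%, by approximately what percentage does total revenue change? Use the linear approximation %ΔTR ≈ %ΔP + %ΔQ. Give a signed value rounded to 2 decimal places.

%ΔQ ≈ Ed × %ΔP = (-1.1) × (-8.54%) = +9.3940%
%ΔTR ≈ %ΔP + %ΔQ = (-8.54%) + (+9.3940%) = +0.8540%

+0.85%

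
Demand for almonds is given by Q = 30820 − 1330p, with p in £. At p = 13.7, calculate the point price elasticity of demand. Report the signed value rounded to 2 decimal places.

-1.45

dQ/dp = −1330. At p = 13.7, Q = 30820 − 1330(13.7) = 12599.
Ed = (dQ/dp)·(p/Q) = −1330 × (13.7/12599) = -1.4462…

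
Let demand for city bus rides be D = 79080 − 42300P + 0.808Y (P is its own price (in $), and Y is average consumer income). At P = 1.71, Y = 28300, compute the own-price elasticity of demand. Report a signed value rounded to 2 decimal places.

-2.44

At the given values, D = 79080 − 42300(1.71) + 0.808(28300) = 29613.4.
∂D/∂P = −42300.
E = (-42300) × (1.71/29613.4) = -2.4425…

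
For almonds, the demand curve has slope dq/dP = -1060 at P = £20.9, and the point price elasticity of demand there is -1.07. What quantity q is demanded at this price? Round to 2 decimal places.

Ed = (dq/dP)·(P/q) ⇒ q = (dq/dP)·P/Ed = (-1060)·20.9/(-1.07) = 20704.6728…

20704.67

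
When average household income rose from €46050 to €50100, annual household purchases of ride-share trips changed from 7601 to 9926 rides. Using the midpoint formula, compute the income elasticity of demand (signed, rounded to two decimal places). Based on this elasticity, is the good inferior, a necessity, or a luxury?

3.15; luxury

%ΔQ = (9926 − 7601)/[( 7601 + 9926)/2] = 2325/8763.5 = 0.265304…
%ΔIncome = (50100 − 46050)/[( 46050 + 50100)/2] = 4050/48075 = 0.084243…
E_income = (2325/8763.5) / (4050/48075) = 3.1492…
E_income > 1 ⇒ normal good, luxury.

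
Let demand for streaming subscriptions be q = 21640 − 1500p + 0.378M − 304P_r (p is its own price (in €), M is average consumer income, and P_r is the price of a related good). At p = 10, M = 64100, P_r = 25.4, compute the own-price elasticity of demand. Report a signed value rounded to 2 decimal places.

At the given values, q = 21640 − 1500(10) + 0.378(64100) − 304(25.4) = 23148.2.
∂q/∂p = −1500.
E = (-1500) × (10/23148.2) = -0.6479…

-0.65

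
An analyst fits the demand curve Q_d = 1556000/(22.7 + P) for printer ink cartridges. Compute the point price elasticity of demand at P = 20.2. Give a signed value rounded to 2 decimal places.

dQ_d/dP = −1556000/(22.7 + P)² = -845.464. At P = 20.2, Q_d = 36270.4.
Ed = (dQ_d/dP)·(P/Q_d) = (-845.464) × (20.2/36270.4) = -0.4708…

-0.47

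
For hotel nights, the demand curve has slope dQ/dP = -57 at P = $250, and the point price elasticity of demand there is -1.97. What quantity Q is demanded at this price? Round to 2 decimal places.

Ed = (dQ/dP)·(P/Q) ⇒ Q = (dQ/dP)·P/Ed = (-57)·250/(-1.97) = 7233.5025…

7233.50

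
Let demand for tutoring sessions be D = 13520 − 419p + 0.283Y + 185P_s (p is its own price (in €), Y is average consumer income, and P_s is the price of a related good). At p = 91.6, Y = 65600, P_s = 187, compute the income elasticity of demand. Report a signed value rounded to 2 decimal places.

At the given values, D = 13520 − 419(91.6) + 0.283(65600) + 185(187) = 28299.4.
∂D/∂Y = 0.283.
E = (0.283) × (65600/28299.4) = 0.6560…

0.66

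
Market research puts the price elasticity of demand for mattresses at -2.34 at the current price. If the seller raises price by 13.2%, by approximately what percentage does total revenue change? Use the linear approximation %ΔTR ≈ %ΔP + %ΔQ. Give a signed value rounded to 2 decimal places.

-17.69%

%ΔQ ≈ Ed × %ΔP = (-2.34) × (+13.2%) = -30.8880%
%ΔTR ≈ %ΔP + %ΔQ = (+13.2%) + (-30.8880%) = -17.6880%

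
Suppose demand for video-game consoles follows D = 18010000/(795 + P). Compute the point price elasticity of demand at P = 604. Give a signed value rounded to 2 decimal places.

-0.43

dD/dP = −18010000/(795 + P)² = -9.20192. At P = 604, D = 12873.5.
Ed = (dD/dP)·(P/D) = (-9.20192) × (604/12873.5) = -0.4317…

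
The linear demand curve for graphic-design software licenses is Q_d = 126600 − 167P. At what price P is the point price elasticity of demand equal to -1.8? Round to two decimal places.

487.34

Ed = −167P/(126600 − 167P). Set this equal to -1.8:
167P = 1.8·(126600 − 167P) ⇒ 167P(1 + 1.8) = 1.8·126600
P = 1.8·126600 / (167·2.8) = 487.3396…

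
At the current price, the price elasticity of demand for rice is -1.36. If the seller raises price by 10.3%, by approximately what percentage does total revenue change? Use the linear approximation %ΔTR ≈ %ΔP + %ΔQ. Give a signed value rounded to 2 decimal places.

%ΔQ ≈ Ed × %ΔP = (-1.36) × (+10.3%) = -14.0080%
%ΔTR ≈ %ΔP + %ΔQ = (+10.3%) + (-14.0080%) = -3.7080%

-3.71%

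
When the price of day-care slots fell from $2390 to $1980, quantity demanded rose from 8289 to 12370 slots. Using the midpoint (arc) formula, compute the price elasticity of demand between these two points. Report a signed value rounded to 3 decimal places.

-2.105

%ΔQ = (12370 − 8289) / [(8289 + 12370)/2] = 4081/10329.5 = 0.395082…
%ΔP = (1980 − 2390) / [(2390 + 1980)/2] = -410/2185 = -0.187643…
Arc Ed = %ΔQ / %ΔP = (4081/10329.5) / (-410/2185) = -2.10549…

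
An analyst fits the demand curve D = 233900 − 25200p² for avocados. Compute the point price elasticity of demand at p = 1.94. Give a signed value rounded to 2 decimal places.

dD/dp = −2·25200·p = -97776. At p = 1.94, D = 139057.28.
Ed = (dD/dp)·(p/D) = (-97776) × (1.94/139057.28) = -1.3640…

-1.36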